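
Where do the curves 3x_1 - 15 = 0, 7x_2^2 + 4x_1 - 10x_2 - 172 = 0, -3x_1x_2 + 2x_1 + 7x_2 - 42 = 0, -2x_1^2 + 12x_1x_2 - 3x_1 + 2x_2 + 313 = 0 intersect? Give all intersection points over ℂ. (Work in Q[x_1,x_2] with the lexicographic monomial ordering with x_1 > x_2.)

{(5, -4)}

Compute a lex Gröbner basis by Buchberger's algorithm.
f_1 = 3x_1 - 15, LT = x_1.
f_2 = 4x_1 + 7x_2^2 - 10x_2 - 172, LT = x_1.
f_3 = -3x_1x_2 + 2x_1 + 7x_2 - 42, LT = x_1x_2.
f_4 = -2x_1^2 + 12x_1x_2 - 3x_1 + 2x_2 + 313, LT = x_1^2.

S(f_1,f_2): lcm = x_1. S = -7/4x_2^2 + 5/2x_2 + 38.
  leading term x_2^2: no divisor's leading term divides it; move -7/4x_2^2 to the remainder.
  leading term x_2: no divisor's leading term divides it; move 5/2x_2 to the remainder.
  leading term 1: no divisor's leading term divides it; move 38 to the remainder.
  remainder -7/4x_2^2 + 5/2x_2 + 38 ≠ 0; add h_5 = -7/4x_2^2 + 5/2x_2 + 38 to the basis.

S(f_1,f_3): lcm = x_1x_2. S = 2/3x_1 - 8/3x_2 - 14.
  leading term x_1: subtract (2/9)·f_1 from 2/3x_1 - 8/3x_2 - 14 → -8/3x_2 - 32/3
  leading term x_2: no divisor's leading term divides it; move -8/3x_2 to the remainder.
  leading term 1: no divisor's leading term divides it; move -32/3 to the remainder.
  remainder -8/3x_2 - 32/3 ≠ 0; add h_6 = -8/3x_2 - 32/3 to the basis.

S(f_1,f_4): lcm = x_1^2. S = 6x_1x_2 - 13/2x_1 + x_2 + 313/2.
  leading term x_1x_2: subtract (2x_2)·f_1 from 6x_1x_2 - 13/2x_1 + x_2 + 313/2 → -13/2x_1 + 31x_2 + 313/2
  leading term x_1: subtract (-13/6)·f_1 from -13/2x_1 + 31x_2 + 313/2 → 31x_2 + 124
  leading term x_2: subtract (-93/8)·h_6 from 31x_2 + 124 → 0
  remainder 0.

S(f_2,f_3): lcm = x_1x_2. S = 2/3x_1 + 7/4x_2^3 - 5/2x_2^2 - 122/3x_2 - 14.
  leading term x_1: subtract (2/9)·f_1 from 2/3x_1 + 7/4x_2^3 - 5/2x_2^2 - 122/3x_2 - 14 → 7/4x_2^3 - 5/2x_2^2 - 122/3x_2 - 32/3
  leading term x_2^3: subtract (-x_2)·h_5 from 7/4x_2^3 - 5/2x_2^2 - 122/3x_2 - 32/3 → -8/3x_2 - 32/3
  leading term x_2: subtract (1)·h_6 from -8/3x_2 - 32/3 → 0
  remainder 0.

S(f_2,f_4): lcm = x_1^2. S = 7/4x_1x_2^2 + 7/2x_1x_2 - 89/2x_1 + x_2 + 313/2.
  leading term x_1x_2^2: subtract (7/12x_2^2)·f_1 from 7/4x_1x_2^2 + 7/2x_1x_2 - 89/2x_1 + x_2 + 313/2 → 7/2x_1x_2 - 89/2x_1 + 35/4x_2^2 + x_2 + 313/2
  leading term x_1x_2: subtract (7/6x_2)·f_1 from 7/2x_1x_2 - 89/2x_1 + 35/4x_2^2 + x_2 + 313/2 → -89/2x_1 + 35/4x_2^2 + 37/2x_2 + 313/2
  leading term x_1: subtract (-89/6)·f_1 from -89/2x_1 + 35/4x_2^2 + 37/2x_2 + 313/2 → 35/4x_2^2 + 37/2x_2 - 66
  leading term x_2^2: subtract (-5)·h_5 from 35/4x_2^2 + 37/2x_2 - 66 → 31x_2 + 124
  leading term x_2: subtract (-93/8)·h_6 from 31x_2 + 124 → 0
  remainder 0.

S(f_3,f_4): lcm = x_1^2x_2. S = -2/3x_1^2 + 6x_1x_2^2 - 23/6x_1x_2 + 14x_1 + x_2^2 + 313/2x_2.
  leading term x_1^2: subtract (-2/9x_1)·f_1 from -2/3x_1^2 + 6x_1x_2^2 - 23/6x_1x_2 + 14x_1 + x_2^2 + 313/2x_2 → 6x_1x_2^2 - 23/6x_1x_2 + 32/3x_1 + x_2^2 + 313/2x_2
  leading term x_1x_2^2: subtract (2x_2^2)·f_1 from 6x_1x_2^2 - 23/6x_1x_2 + 32/3x_1 + x_2^2 + 313/2x_2 → -23/6x_1x_2 + 32/3x_1 + 31x_2^2 + 313/2x_2
  leading term x_1x_2: subtract (-23/18x_2)·f_1 from -23/6x_1x_2 + 32/3x_1 + 31x_2^2 + 313/2x_2 → 32/3x_1 + 31x_2^2 + 412/3x_2
  leading term x_1: subtract (32/9)·f_1 from 32/3x_1 + 31x_2^2 + 412/3x_2 → 31x_2^2 + 412/3x_2 + 160/3
  leading term x_2^2: subtract (-124/7)·h_5 from 31x_2^2 + 412/3x_2 + 160/3 → 3814/21x_2 + 15256/21
  leading term x_2: subtract (-1907/28)·h_6 from 3814/21x_2 + 15256/21 → 0
  remainder 0.

S(f_1,h_5): leading monomials are coprime, so the S-polynomial reduces to 0 (Buchberger's first criterion).
S(f_2,h_5): leading monomials are coprime, so the S-polynomial reduces to 0 (Buchberger's first criterion).
S(f_3,h_5): lcm = x_1x_2^2. S = 16/21x_1x_2 + 152/7x_1 - 7/3x_2^2 + 14x_2.
  leading term x_1x_2: subtract (16/63x_2)·f_1 from 16/21x_1x_2 + 152/7x_1 - 7/3x_2^2 + 14x_2 → 152/7x_1 - 7/3x_2^2 + 374/21x_2
  leading term x_1: subtract (152/21)·f_1 from 152/7x_1 - 7/3x_2^2 + 374/21x_2 → -7/3x_2^2 + 374/21x_2 + 760/7
  leading term x_2^2: subtract (4/3)·h_5 from -7/3x_2^2 + 374/21x_2 + 760/7 → 304/21x_2 + 1216/21
  leading term x_2: subtract (-38/7)·h_6 from 304/21x_2 + 1216/21 → 0
  remainder 0.

S(f_4,h_5): leading monomials are coprime, so the S-polynomial reduces to 0 (Buchberger's first criterion).
S(f_1,h_6): leading monomials are coprime, so the S-polynomial reduces to 0 (Buchberger's first criterion).
S(f_2,h_6): leading monomials are coprime, so the S-polynomial reduces to 0 (Buchberger's first criterion).
S(f_3,h_6): lcm = x_1x_2. S = -14/3x_1 - 7/3x_2 + 14.
  leading term x_1: subtract (-14/9)·f_1 from -14/3x_1 - 7/3x_2 + 14 → -7/3x_2 - 28/3
  leading term x_2: subtract (7/8)·h_6 from -7/3x_2 - 28/3 → 0
  remainder 0.

S(f_4,h_6): leading monomials are coprime, so the S-polynomial reduces to 0 (Buchberger's first criterion).
S(h_5,h_6): lcm = x_2^2. S = -38/7x_2 - 152/7.
  leading term x_2: subtract (57/28)·h_6 from -38/7x_2 - 152/7 → 0
  remainder 0.

Every S-polynomial of the final basis reduces to 0, so we have a Gröbner basis.
Inter-reduce: drop elements whose leading term is divisible by another's, tail-reduce, and make monic.
Reduced Gröbner basis: {x_1 - 5, x_2 + 4}.

Since the basis is lex-ordered, x_2 + 4 is univariate in x_2. Its roots are {-4}. Back-substituting each root into the other basis elements fixes the other coordinates.
  x_2 = -4: the earlier basis element becomes x_1 - 5 = 0, giving x_1 = 5 — point (5, -4).
Check: every point annihilates each of the original generators.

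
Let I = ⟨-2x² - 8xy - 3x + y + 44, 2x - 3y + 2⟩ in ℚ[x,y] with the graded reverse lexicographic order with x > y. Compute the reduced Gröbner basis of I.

This is the nonlinear analogue of row-reducing a linear system.

f_1 = -2x² - 8xy - 3x + y + 44, LT = x².
f_2 = 2x - 3y + 2, LT = x.

S(f_1,f_2): lcm = x². S = 11/2xy + ½x - ½y - 22.
  leading term xy: subtract (11/4y)·f_2 from 11/2xy + ½x - ½y - 22 → 33/4y² + ½x - 6y - 22
  leading term y²: no divisor's leading term divides it; move 33/4y² to the remainder.
  leading term x: subtract (¼)·f_2 from ½x - 6y - 22 → -21/4y - 45/2
  leading term y: no divisor's leading term divides it; move -21/4y to the remainder.
  leading term 1: no divisor's leading term divides it; move -45/2 to the remainder.
  remainder 33/4y² - 21/4y - 45/2 ≠ 0; add g_3 = 33/4y² - 21/4y - 45/2 to the basis.

S(f_1,g_3): leading monomials are coprime, so the S-polynomial reduces to 0 (Buchberger's first criterion).
S(f_2,g_3): leading monomials are coprime, so the S-polynomial reduces to 0 (Buchberger's first criterion).
Every S-polynomial of the final basis reduces to 0, so we have a Gröbner basis.
Inter-reduce: drop elements whose leading term is divisible by another's, tail-reduce, and make monic.

G = {y² - 7/11y - 30/11, x - 3/2y + 1}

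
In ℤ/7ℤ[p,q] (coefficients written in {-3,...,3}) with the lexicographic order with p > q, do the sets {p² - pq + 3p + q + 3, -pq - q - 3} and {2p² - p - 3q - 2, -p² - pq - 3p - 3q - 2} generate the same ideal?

Yes, the ideals are equal.

Since reduced Gröbner bases are canonical representatives of ideals under a given ordering, it suffices to compute and compare them.
Buchberger on the first generating set:
f_1 = p² - pq + 3p + q + 3, LT = p².
f_2 = -pq - q - 3, LT = pq.

S(f_1,f_2): lcm = p²q. S = -pq² + 2pq - 3p + q² + 3q.
  leading term pq²: subtract (q)·f_2 from -pq² + 2pq - 3p + q² + 3q → 2pq - 3p + 2q² - q
  leading term pq: subtract (-2)·f_2 from 2pq - 3p + 2q² - q → -3p + 2q² - 3q + 1
  leading term p: no divisor's leading term divides it; move -3p to the remainder.
  leading term q²: no divisor's leading term divides it; move 2q² to the remainder.
  leading term q: no divisor's leading term divides it; move -3q to the remainder.
  leading term 1: no divisor's leading term divides it; move 1 to the remainder.
  remainder -3p + 2q² - 3q + 1 ≠ 0; add g_3 = -3p + 2q² - 3q + 1 to the basis.

S(f_2,g_3): lcm = pq. S = 3q³ - q² - q + 3.
  leading term q³: no divisor's leading term divides it; move 3q³ to the remainder.
  leading term q²: no divisor's leading term divides it; move -q² to the remainder.
  leading term q: no divisor's leading term divides it; move -q to the remainder.
  leading term 1: no divisor's leading term divides it; move 3 to the remainder.
  remainder 3q³ - q² - q + 3 ≠ 0; add g_4 = 3q³ - q² - q + 3 to the basis.

The other S-polynomials (S(f_1,g_3), S(f_1,g_4), S(f_2,g_4), S(g_3,g_4)) all reduce to 0 modulo the current basis, so we have a Gröbner basis.
Inter-reduce: drop elements whose leading term is divisible by another's, tail-reduce, and make monic.
Reduced Gröbner basis: {p - 3q² + q + 2, q³ + 2q² + 2q + 1}.

Buchberger on the second generating set:
h_1 = 2p² - p - 3q - 2, LT = p².
h_2 = -p² - pq - 3p - 3q - 2, LT = p².

S(h_1,h_2): lcm = p². S = -pq - q - 3.
  leading term pq: no divisor's leading term divides it; move -pq to the remainder.
  leading term q: no divisor's leading term divides it; move -q to the remainder.
  leading term 1: no divisor's leading term divides it; move -3 to the remainder.
  remainder -pq - q - 3 ≠ 0; add k_3 = -pq - q - 3 to the basis.

S(h_1,k_3): lcm = p²q. S = 2pq - 3p + 2q² - q.
  leading term pq: subtract (-2)·k_3 from 2pq - 3p + 2q² - q → -3p + 2q² - 3q + 1
  leading term p: no divisor's leading term divides it; move -3p to the remainder.
  leading term q²: no divisor's leading term divides it; move 2q² to the remainder.
  leading term q: no divisor's leading term divides it; move -3q to the remainder.
  leading term 1: no divisor's leading term divides it; move 1 to the remainder.
  remainder -3p + 2q² - 3q + 1 ≠ 0; add k_4 = -3p + 2q² - 3q + 1 to the basis.

S(k_3,k_4): lcm = pq. S = 3q³ - q² - q + 3.
  leading term q³: no divisor's leading term divides it; move 3q³ to the remainder.
  leading term q²: no divisor's leading term divides it; move -q² to the remainder.
  leading term q: no divisor's leading term divides it; move -q to the remainder.
  leading term 1: no divisor's leading term divides it; move 3 to the remainder.
  remainder 3q³ - q² - q + 3 ≠ 0; add k_5 = 3q³ - q² - q + 3 to the basis.

The other S-polynomials (S(h_2,k_3), S(h_1,k_4), S(h_2,k_4), S(h_1,k_5), S(h_2,k_5), S(k_3,k_5), S(k_4,k_5)) all reduce to 0 modulo the current basis, so we have a Gröbner basis.
Inter-reduce: drop elements whose leading term is divisible by another's, tail-reduce, and make monic.
Reduced Gröbner basis: {p - 3q² + q + 2, q³ + 2q² + 2q + 1}.

Same reduced basis, so the two generating sets span the same ideal.
The same test decides containment: I ⊆ J iff every generator of I reduces to 0 modulo a Gröbner basis of J.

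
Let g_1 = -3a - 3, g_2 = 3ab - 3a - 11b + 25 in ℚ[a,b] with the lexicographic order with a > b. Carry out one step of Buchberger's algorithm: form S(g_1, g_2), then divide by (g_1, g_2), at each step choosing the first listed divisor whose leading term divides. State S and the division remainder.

lcm(LM(g_1), LM(g_2)) = ab.
S = (lcm/LT(g_1))·g_1 − (lcm/LT(g_2))·g_2 = a + 14/3b - 25/3.
Reduce S modulo (g_1, g_2) in that order:
  leading term a: subtract (-⅓)·g_1 from a + 14/3b - 25/3 → 14/3b - 28/3
  leading term b: no divisor's leading term divides it; move 14/3b to the remainder.
  leading term 1: no divisor's leading term divides it; move -28/3 to the remainder.
The remainder 14/3b - 28/3 is nonzero, so it would be added as the next basis element.
This is the inner loop of Buchberger's algorithm — each nonzero remainder becomes a new basis element.

S(g_1, g_2) = a + 14/3b - 25/3; remainder on division = 14/3b - 28/3.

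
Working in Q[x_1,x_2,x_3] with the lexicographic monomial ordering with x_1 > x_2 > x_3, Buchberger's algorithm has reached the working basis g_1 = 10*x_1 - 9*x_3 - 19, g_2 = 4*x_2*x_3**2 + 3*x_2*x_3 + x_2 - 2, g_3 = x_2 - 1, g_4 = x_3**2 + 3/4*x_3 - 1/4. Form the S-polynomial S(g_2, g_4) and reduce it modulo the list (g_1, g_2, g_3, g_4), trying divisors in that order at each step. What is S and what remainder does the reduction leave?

S(g_2, g_4) = 1/2*x_2 - 1/2; remainder on division = 0.

lcm(LM(g_2), LM(g_4)) = x_2*x_3**2.
S = (lcm/LT(g_2))·g_2 − (lcm/LT(g_4))·g_4 = 1/2*x_2 - 1/2.
Reduce S modulo (g_1, g_2, g_3, g_4) in that order:
  leading term x_2: subtract (1/2)·g_3 from 1/2*x_2 - 1/2 → 0
The remainder is 0, so this S-polynomial contributes no new basis element.
This is the inner loop of Buchberger's algorithm — each nonzero remainder becomes a new basis element.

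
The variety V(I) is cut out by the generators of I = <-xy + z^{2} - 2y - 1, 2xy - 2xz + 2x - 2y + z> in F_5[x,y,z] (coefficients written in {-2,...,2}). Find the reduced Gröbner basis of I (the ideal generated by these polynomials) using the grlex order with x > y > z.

f_1 = -xy + z^{2} - 2y - 1, LT = xy.
f_2 = 2xy - 2xz + 2x - 2y + z, LT = xy.

S(f_1,f_2): lcm = xy. S = xz - z^{2} - x - 2y + 2z + 1.
  leading term xz: no divisor's leading term divides it; move xz to the remainder.
  leading term z^{2}: no divisor's leading term divides it; move -z^{2} to the remainder.
  leading term x: no divisor's leading term divides it; move -x to the remainder.
  leading term y: no divisor's leading term divides it; move -2y to the remainder.
  leading term z: no divisor's leading term divides it; move 2z to the remainder.
  leading term 1: no divisor's leading term divides it; move 1 to the remainder.
  remainder xz - z^{2} - x - 2y + 2z + 1 ≠ 0; add g_3 = xz - z^{2} - x - 2y + 2z + 1 to the basis.

S(f_1,g_3): lcm = xyz. S = yz^{2} - z^{3} + xy + 2y^{2} - y + z.
  leading term yz^{2}: no divisor's leading term divides it; move yz^{2} to the remainder.
  leading term z^{3}: no divisor's leading term divides it; move -z^{3} to the remainder.
  leading term xy: subtract (-1)·f_1 from xy + 2y^{2} - y + z → 2y^{2} + z^{2} + 2y + z - 1
  leading term y^{2}: no divisor's leading term divides it; move 2y^{2} to the remainder.
  leading term z^{2}: no divisor's leading term divides it; move z^{2} to the remainder.
  leading term y: no divisor's leading term divides it; move 2y to the remainder.
  leading term z: no divisor's leading term divides it; move z to the remainder.
  leading term 1: no divisor's leading term divides it; move -1 to the remainder.
  remainder yz^{2} - z^{3} + 2y^{2} + z^{2} + 2y + z - 1 ≠ 0; add g_4 = yz^{2} - z^{3} + 2y^{2} + z^{2} + 2y + z - 1 to the basis.

The other S-polynomials (S(f_2,g_3), S(f_1,g_4), S(f_2,g_4), S(g_3,g_4)) all reduce to 0 modulo the current basis, so we have a Gröbner basis.
Inter-reduce: drop elements whose leading term is divisible by another's, tail-reduce, and make monic.

G = {yz^{2} - z^{3} + 2y^{2} + z^{2} + 2y + z - 1, xy - z^{2} + 2y + 1, xz - z^{2} - x - 2y + 2z + 1}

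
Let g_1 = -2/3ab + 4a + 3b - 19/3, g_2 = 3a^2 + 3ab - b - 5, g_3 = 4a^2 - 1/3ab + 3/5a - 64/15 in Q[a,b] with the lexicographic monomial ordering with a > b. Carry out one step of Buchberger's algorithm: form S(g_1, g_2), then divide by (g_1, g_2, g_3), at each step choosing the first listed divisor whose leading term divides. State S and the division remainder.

lcm(LM(g_1), LM(g_2)) = a^2b.
S = (lcm/LT(g_1))·g_1 − (lcm/LT(g_2))·g_2 = -6a^2 - ab^2 - 9/2ab + 19/2a + 1/3b^2 + 5/3b.
Reduce S modulo (g_1, g_2, g_3) in that order:
  leading term a^2: subtract (-2)·g_2 from -6a^2 - ab^2 - 9/2ab + 19/2a + 1/3b^2 + 5/3b → -ab^2 + 3/2ab + 19/2a + 1/3b^2 - 1/3b - 10
  leading term ab^2: subtract (3/2b)·g_1 from -ab^2 + 3/2ab + 19/2a + 1/3b^2 - 1/3b - 10 → -9/2ab + 19/2a - 25/6b^2 + 55/6b - 10
  leading term ab: subtract (27/4)·g_1 from -9/2ab + 19/2a - 25/6b^2 + 55/6b - 10 → -35/2a - 25/6b^2 - 133/12b + 131/4
  leading term a: no divisor's leading term divides it; move -35/2a to the remainder.
  leading term b^2: no divisor's leading term divides it; move -25/6b^2 to the remainder.
  leading term b: no divisor's leading term divides it; move -133/12b to the remainder.
  leading term 1: no divisor's leading term divides it; move 131/4 to the remainder.
The remainder -35/2a - 25/6b^2 - 133/12b + 131/4 is nonzero, so it would be added as the next basis element.

S(g_1, g_2) = -6a^2 - ab^2 - 9/2ab + 19/2a + 1/3b^2 + 5/3b; remainder on division = -35/2a - 25/6b^2 - 133/12b + 131/4.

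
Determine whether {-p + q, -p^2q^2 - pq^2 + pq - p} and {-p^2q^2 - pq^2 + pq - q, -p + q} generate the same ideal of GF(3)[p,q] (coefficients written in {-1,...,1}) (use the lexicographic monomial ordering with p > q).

Yes, the ideals are equal.

Since reduced Gröbner bases are canonical representatives of ideals under a given ordering, it suffices to compute and compare them.
Buchberger on the first generating set:
f_1 = -p + q, LT = p.
f_2 = -p^2q^2 - pq^2 + pq - p, LT = p^2q^2.

S(f_1,f_2): lcm = p^2q^2. S = -pq^3 - pq^2 + pq - p.
  reduce S modulo (f_1, f_2):
  remainder -q^4 - q^3 + q^2 - q ≠ 0; add g_3 = -q^4 - q^3 + q^2 - q to the basis.

The other S-polynomials (S(f_1,g_3), S(f_2,g_3)) all reduce to 0 modulo the current basis, so we have a Gröbner basis.
Inter-reduce: drop elements whose leading term is divisible by another's, tail-reduce, and make monic.
Reduced Gröbner basis: {p - q, q^4 + q^3 - q^2 + q}.

Buchberger on the second generating set:
h_1 = -p^2q^2 - pq^2 + pq - q, LT = p^2q^2.
h_2 = -p + q, LT = p.

S(h_1,h_2): lcm = p^2q^2. S = pq^3 + pq^2 - pq + q.
  reduce S modulo (h_1, h_2):
  remainder q^4 + q^3 - q^2 + q ≠ 0; add k_3 = q^4 + q^3 - q^2 + q to the basis.

The other S-polynomials (S(h_1,k_3), S(h_2,k_3)) all reduce to 0 modulo the current basis, so we have a Gröbner basis.
Inter-reduce: drop elements whose leading term is divisible by another's, tail-reduce, and make monic.
Reduced Gröbner basis: {p - q, q^4 + q^3 - q^2 + q}.

These coincide, so the ideals are equal.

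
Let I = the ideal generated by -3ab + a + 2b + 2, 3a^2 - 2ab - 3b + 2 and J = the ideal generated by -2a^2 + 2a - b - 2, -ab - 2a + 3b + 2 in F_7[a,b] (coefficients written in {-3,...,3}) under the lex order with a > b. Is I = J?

Two ideals are equal iff their reduced Gröbner bases coincide (the reduced basis is unique for a fixed ordering).
Buchberger on the first generating set:
f_1 = -3ab + a + 2b + 2, LT = ab.
f_2 = 3a^2 - 2ab - 3b + 2, LT = a^2.

S(f_1,f_2): lcm = a^2b. S = 2a^2 + 3ab^2 - 3ab - 3a + b^2 - 3b.
  leading term a^2: subtract (3)·f_2 from 2a^2 + 3ab^2 - 3ab - 3a + b^2 - 3b → 3ab^2 + 3ab - 3a + b^2 - b + 1
  leading term ab^2: subtract (-b)·f_1 from 3ab^2 + 3ab - 3a + b^2 - b + 1 → -3ab - 3a + 3b^2 + b + 1
  leading term ab: subtract (1)·f_1 from -3ab - 3a + 3b^2 + b + 1 → 3a + 3b^2 - b - 1
  leading term a: no divisor's leading term divides it; move 3a to the remainder.
  leading term b^2: no divisor's leading term divides it; move 3b^2 to the remainder.
  leading term b: no divisor's leading term divides it; move -b to the remainder.
  leading term 1: no divisor's leading term divides it; move -1 to the remainder.
  remainder 3a + 3b^2 - b - 1 ≠ 0; add g_3 = 3a + 3b^2 - b - 1 to the basis.

S(f_1,g_3): lcm = ab. S = 2a - b^3 - 2b^2 + 2b - 3.
  leading term a: subtract (3)·g_3 from 2a - b^3 - 2b^2 + 2b - 3 → -b^3 + 3b^2 - 2b
  leading term b^3: no divisor's leading term divides it; move -b^3 to the remainder.
  leading term b^2: no divisor's leading term divides it; move 3b^2 to the remainder.
  leading term b: no divisor's leading term divides it; move -2b to the remainder.
  remainder -b^3 + 3b^2 - 2b ≠ 0; add g_4 = -b^3 + 3b^2 - 2b to the basis.

S(f_2,g_3): lcm = a^2. S = -ab^2 + 2ab - 2a - b + 3.
  leading term ab^2: subtract (-2b)·f_1 from -ab^2 + 2ab - 2a - b + 3 → -3ab - 2a - 3b^2 + 3b + 3
  leading term ab: subtract (1)·f_1 from -3ab - 2a - 3b^2 + 3b + 3 → -3a - 3b^2 + b + 1
  leading term a: subtract (-1)·g_3 from -3a - 3b^2 + b + 1 → 0
  remainder 0.

S(f_1,g_4): lcm = ab^3. S = -2ab^2 - 2ab - 3b^3 - 3b^2.
  leading term ab^2: subtract (3b)·f_1 from -2ab^2 - 2ab - 3b^3 - 3b^2 → 2ab - 3b^3 - 2b^2 + b
  leading term ab: subtract (-3)·f_1 from 2ab - 3b^3 - 2b^2 + b → 3a - 3b^3 - 2b^2 - 1
  leading term a: subtract (1)·g_3 from 3a - 3b^3 - 2b^2 - 1 → -3b^3 + 2b^2 + b
  leading term b^3: subtract (3)·g_4 from -3b^3 + 2b^2 + b → 0
  remainder 0.

S(f_2,g_4): leading monomials are coprime, so the S-polynomial reduces to 0 (Buchberger's first criterion).
S(g_3,g_4): leading monomials are coprime, so the S-polynomial reduces to 0 (Buchberger's first criterion).
Every S-polynomial of the final basis reduces to 0, so we have a Gröbner basis.
Inter-reduce: drop elements whose leading term is divisible by another's, tail-reduce, and make monic.
Reduced Gröbner basis: {a + b^2 + 2b + 2, b^3 - 3b^2 + 2b}.

Buchberger on the second generating set:
h_1 = -2a^2 + 2a - b - 2, LT = a^2.
h_2 = -ab - 2a + 3b + 2, LT = ab.

S(h_1,h_2): lcm = a^2b. S = -2a^2 + 2ab + 2a - 3b^2 + b.
  leading term a^2: subtract (1)·h_1 from -2a^2 + 2ab + 2a - 3b^2 + b → 2ab - 3b^2 + 2b + 2
  leading term ab: subtract (-2)·h_2 from 2ab - 3b^2 + 2b + 2 → 3a - 3b^2 + b - 1
  leading term a: no divisor's leading term divides it; move 3a to the remainder.
  leading term b^2: no divisor's leading term divides it; move -3b^2 to the remainder.
  leading term b: no divisor's leading term divides it; move b to the remainder.
  leading term 1: no divisor's leading term divides it; move -1 to the remainder.
  remainder 3a - 3b^2 + b - 1 ≠ 0; add k_3 = 3a - 3b^2 + b - 1 to the basis.

S(h_1,k_3): lcm = a^2. S = ab^2 + 2ab - 3a - 3b + 1.
  leading term ab^2: subtract (-b)·h_2 from ab^2 + 2ab - 3a - 3b + 1 → -3a + 3b^2 - b + 1
  leading term a: subtract (-1)·k_3 from -3a + 3b^2 - b + 1 → 0
  remainder 0.

S(h_2,k_3): lcm = ab. S = 2a + b^3 + 2b^2 + 2b - 2.
  leading term a: subtract (3)·k_3 from 2a + b^3 + 2b^2 + 2b - 2 → b^3 - 3b^2 - b + 1
  leading term b^3: no divisor's leading term divides it; move b^3 to the remainder.
  leading term b^2: no divisor's leading term divides it; move -3b^2 to the remainder.
  leading term b: no divisor's leading term divides it; move -b to the remainder.
  leading term 1: no divisor's leading term divides it; move 1 to the remainder.
  remainder b^3 - 3b^2 - b + 1 ≠ 0; add k_4 = b^3 - 3b^2 - b + 1 to the basis.

S(h_1,k_4): leading monomials are coprime, so the S-polynomial reduces to 0 (Buchberger's first criterion).
S(h_2,k_4): lcm = ab^3. S = -2ab^2 + ab - a - 3b^3 - 2b^2.
  leading term ab^2: subtract (2b)·h_2 from -2ab^2 + ab - a - 3b^3 - 2b^2 → -2ab - a - 3b^3 - b^2 + 3b
  leading term ab: subtract (2)·h_2 from -2ab - a - 3b^3 - b^2 + 3b → 3a - 3b^3 - b^2 - 3b + 3
  leading term a: subtract (1)·k_3 from 3a - 3b^3 - b^2 - 3b + 3 → -3b^3 + 2b^2 + 3b - 3
  leading term b^3: subtract (-3)·k_4 from -3b^3 + 2b^2 + 3b - 3 → 0
  remainder 0.

S(k_3,k_4): leading monomials are coprime, so the S-polynomial reduces to 0 (Buchberger's first criterion).
Every S-polynomial of the final basis reduces to 0, so we have a Gröbner basis.
Inter-reduce: drop elements whose leading term is divisible by another's, tail-reduce, and make monic.
Reduced Gröbner basis: {a - b^2 - 2b + 2, b^3 - 3b^2 - b + 1}.

These differ, so the ideals are not equal.

No, the ideals differ.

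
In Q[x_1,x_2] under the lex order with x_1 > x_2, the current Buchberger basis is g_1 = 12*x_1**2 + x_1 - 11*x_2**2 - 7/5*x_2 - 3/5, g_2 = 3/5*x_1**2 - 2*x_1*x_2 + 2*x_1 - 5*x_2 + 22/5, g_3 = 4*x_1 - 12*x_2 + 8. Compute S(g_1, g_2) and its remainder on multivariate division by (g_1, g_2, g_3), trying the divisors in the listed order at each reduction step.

lcm(LM(g_1), LM(g_2)) = x_1**2.
S = (lcm/LT(g_1))·g_1 − (lcm/LT(g_2))·g_2 = 10/3*x_1*x_2 - 13/4*x_1 - 11/12*x_2**2 + 493/60*x_2 - 443/60.
Reduce S modulo (g_1, g_2, g_3) in that order:
  leading term x_1*x_2: subtract (5/6*x_2)·g_3 from 10/3*x_1*x_2 - 13/4*x_1 - 11/12*x_2**2 + 493/60*x_2 - 443/60 → -13/4*x_1 + 109/12*x_2**2 + 31/20*x_2 - 443/60
  leading term x_1: subtract (-13/16)·g_3 from -13/4*x_1 + 109/12*x_2**2 + 31/20*x_2 - 443/60 → 109/12*x_2**2 - 41/5*x_2 - 53/60
  leading term x_2**2: no divisor's leading term divides it; move 109/12*x_2**2 to the remainder.
  leading term x_2: no divisor's leading term divides it; move -41/5*x_2 to the remainder.
  leading term 1: no divisor's leading term divides it; move -53/60 to the remainder.
The remainder 109/12*x_2**2 - 41/5*x_2 - 53/60 is nonzero, so it would be added as the next basis element.

S(g_1, g_2) = 10/3*x_1*x_2 - 13/4*x_1 - 11/12*x_2**2 + 493/60*x_2 - 443/60; remainder on division = 109/12*x_2**2 - 41/5*x_2 - 53/60.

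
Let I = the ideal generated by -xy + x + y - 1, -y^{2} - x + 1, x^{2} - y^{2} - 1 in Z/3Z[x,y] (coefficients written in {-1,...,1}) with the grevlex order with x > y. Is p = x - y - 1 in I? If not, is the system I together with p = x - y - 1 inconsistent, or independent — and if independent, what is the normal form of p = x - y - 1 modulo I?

First compute the reduced Gröbner basis of I by Buchberger's algorithm.
f_1 = -xy + x + y - 1, LT = xy.
f_2 = -y^{2} - x + 1, LT = y^{2}.
f_3 = x^{2} - y^{2} - 1, LT = x^{2}.

S(f_1,f_2): lcm = xy^{2}. S = -x^{2} - xy - y^{2} + x + y.
  leading term x^{2}: subtract (-1)·f_3 from -x^{2} - xy - y^{2} + x + y → -xy + y^{2} + x + y - 1
  leading term xy: subtract (1)·f_1 from -xy + y^{2} + x + y - 1 → y^{2}
  leading term y^{2}: subtract (-1)·f_2 from y^{2} → -x + 1
  leading term x: no divisor's leading term divides it; move -x to the remainder.
  leading term 1: no divisor's leading term divides it; move 1 to the remainder.
  remainder -x + 1 ≠ 0; add h_4 = -x + 1 to the basis.

S(f_1,f_3): lcm = x^{2}y. S = y^{3} - x^{2} - xy + x + y.
  leading term y^{3}: subtract (-y)·f_2 from y^{3} - x^{2} - xy + x + y → -x^{2} + xy + x - y
  leading term x^{2}: subtract (-1)·f_3 from -x^{2} + xy + x - y → xy - y^{2} + x - y - 1
  leading term xy: subtract (-1)·f_1 from xy - y^{2} + x - y - 1 → -y^{2} - x + 1
  leading term y^{2}: subtract (1)·f_2 from -y^{2} - x + 1 → 0
  remainder 0.

S(f_2,f_3): leading monomials are coprime, so the S-polynomial reduces to 0 (Buchberger's first criterion).
S(f_1,h_4): lcm = xy. S = -x + 1.
  leading term x: subtract (1)·h_4 from -x + 1 → 0
  remainder 0.

S(f_2,h_4): leading monomials are coprime, so the S-polynomial reduces to 0 (Buchberger's first criterion).
S(f_3,h_4): lcm = x^{2}. S = -y^{2} + x - 1.
  leading term y^{2}: subtract (1)·f_2 from -y^{2} + x - 1 → -x + 1
  leading term x: subtract (1)·h_4 from -x + 1 → 0
  remainder 0.

Every S-polynomial of the final basis reduces to 0, so we have a Gröbner basis.
Inter-reduce: drop elements whose leading term is divisible by another's, tail-reduce, and make monic.
Reduced Gröbner basis: {y^{2}, x - 1}.
Label its elements g_1 = y^{2}, g_2 = x - 1.

Reduce p = x - y - 1 modulo G:
  leading term x: subtract (1)·g_2 from x - y - 1 → -y
  leading term y: no divisor's leading term divides it; move -y to the remainder.
  normal form = -y.
The normal form is nonzero, so p ∉ I. Since p minus its normal form lies in I, I + (p) = I + (r) where r = -y; decide whether this ideal is the whole ring.
Run Buchberger on G together with r (pairs among the g_i already reduce to 0 since G is a Gröbner basis):
g_1 = y^{2}, LT = y^{2}.
g_2 = x - 1, LT = x.
r = -y, LT = y.

S(g_1,g_2): leading monomials are coprime, so the S-polynomial reduces to 0 (Buchberger's first criterion).
S(g_1,r): lcm = y^{2}. S = 0.
  remainder 0.

S(g_2,r): leading monomials are coprime, so the S-polynomial reduces to 0 (Buchberger's first criterion).
Every S-polynomial of the final basis reduces to 0, so we have a Gröbner basis.
Inter-reduce: drop elements whose leading term is divisible by another's, tail-reduce, and make monic.
Reduced Gröbner basis: {x - 1, y}.
The reduced Gröbner basis of I + (p) is {x - 1, y} ≠ {1}, a proper ideal, so the enlarged system stays consistent: p is independent of I, with normal form -y.

x - y - 1 is independent of I; its normal form modulo I is -y.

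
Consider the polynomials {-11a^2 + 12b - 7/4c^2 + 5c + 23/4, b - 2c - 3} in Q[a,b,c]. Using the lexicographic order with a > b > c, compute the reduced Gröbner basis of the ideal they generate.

G = {a^2 + 7/44c^2 - 29/11c - 167/44, b - 2c - 3}

This is the nonlinear analogue of row-reducing a linear system.

f_1 = -11a^2 + 12b - 7/4c^2 + 5c + 23/4, LT = a^2.
f_2 = b - 2c - 3, LT = b.

The S-polynomials (S(f_1,f_2)) all reduce to 0 modulo the current basis, so we have a Gröbner basis.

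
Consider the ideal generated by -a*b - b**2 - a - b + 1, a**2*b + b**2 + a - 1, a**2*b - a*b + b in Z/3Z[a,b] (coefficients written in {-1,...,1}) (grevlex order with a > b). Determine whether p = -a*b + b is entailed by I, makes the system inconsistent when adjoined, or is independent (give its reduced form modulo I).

-a*b + b lies in I (it reduces to 0).

First compute the reduced Gröbner basis of I by Buchberger's algorithm.
f_1 = -a*b - b**2 - a - b + 1, LT = a*b.
f_2 = a**2*b + b**2 + a - 1, LT = a**2*b.
f_3 = a**2*b - a*b + b, LT = a**2*b.

S(f_1,f_2): lcm = a**2*b. S = a*b**2 + a**2 + a*b - b**2 + a + 1.
  reduce S modulo (f_1, f_2, f_3):
  remainder -b**3 + a**2 + b**2 + a + b + 1 ≠ 0; add h_4 = -b**3 + a**2 + b**2 + a + b + 1 to the basis.

S(f_1,f_3): lcm = a**2*b. S = a*b**2 + a**2 - a*b - a - b.
  reduce S modulo (f_1, f_2, f_3, h_4):
  remainder b ≠ 0; add h_5 = b to the basis.

S(f_1,h_4): lcm = a*b**3. S = b**4 + a**3 - a*b**2 + b**3 + a**2 + a*b - b**2 + a.
  reduce S modulo (f_1, f_2, f_3, h_4, h_5):
  remainder a**3 + a**2 + 1 ≠ 0; add h_6 = a**3 + a**2 + 1 to the basis.

S(f_3,h_4): lcm = a**2*b**3. S = a**4 + a**2*b**2 - a*b**3 + a**3 + a**2*b + b**3 + a**2.
  reduce S modulo (f_1, f_2, f_3, h_4, h_5, h_6):
  remainder -a**2 - a - 1 ≠ 0; add h_7 = -a**2 - a - 1 to the basis.

S(f_1,h_5): lcm = a*b. S = b**2 + a + b - 1.
  reduce S modulo (f_1, f_2, f_3, h_4, h_5, h_6, h_7):
  remainder a - 1 ≠ 0; add h_8 = a - 1 to the basis.

The other S-polynomials (S(f_2,f_3), S(f_2,h_4), S(f_2,h_5), S(f_3,h_5), S(h_4,h_5), S(f_1,h_6), S(f_2,h_6), S(f_3,h_6), S(h_4,h_6), S(h_5,h_6), S(f_1,h_7), S(f_2,h_7), S(f_3,h_7), S(h_4,h_7), S(h_5,h_7), S(h_6,h_7), S(f_1,h_8), S(f_2,h_8), S(f_3,h_8), S(h_4,h_8), S(h_5,h_8), S(h_6,h_8), S(h_7,h_8)) all reduce to 0 modulo the current basis, so we have a Gröbner basis.
Inter-reduce: drop elements whose leading term is divisible by another's, tail-reduce, and make monic.
Reduced Gröbner basis: {a - 1, b}.
Label its elements g_1 = a - 1, g_2 = b.

Reduce p = -a*b + b modulo G:
  leading term a*b: subtract (-b)·g_1 from -a*b + b → 0
  normal form = 0.
Since the normal form is 0, p ∈ I.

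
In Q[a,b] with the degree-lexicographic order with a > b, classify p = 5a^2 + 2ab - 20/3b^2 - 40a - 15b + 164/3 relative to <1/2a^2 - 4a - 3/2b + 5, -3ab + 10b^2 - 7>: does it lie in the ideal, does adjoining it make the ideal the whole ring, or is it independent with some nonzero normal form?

5a^2 + 2ab - 20/3b^2 - 40a - 15b + 164/3 lies in I (it reduces to 0).

First compute the reduced Gröbner basis of I by Buchberger's algorithm.
f_1 = 1/2a^2 - 4a - 3/2b + 5, LT = a^2.
f_2 = -3ab + 10b^2 - 7, LT = ab.

S(f_1,f_2): lcm = a^2b. S = 10/3ab^2 - 8ab - 3b^2 - 7/3a + 10b.
  leading term ab^2: subtract (-10/9b)·f_2 from 10/3ab^2 - 8ab - 3b^2 - 7/3a + 10b → 100/9b^3 - 8ab - 3b^2 - 7/3a + 20/9b
  leading term b^3: no divisor's leading term divides it; move 100/9b^3 to the remainder.
  leading term ab: subtract (8/3)·f_2 from -8ab - 3b^2 - 7/3a + 20/9b → -89/3b^2 - 7/3a + 20/9b + 56/3
  leading term b^2: no divisor's leading term divides it; move -89/3b^2 to the remainder.
  leading term a: no divisor's leading term divides it; move -7/3a to the remainder.
  leading term b: no divisor's leading term divides it; move 20/9b to the remainder.
  leading term 1: no divisor's leading term divides it; move 56/3 to the remainder.
  remainder 100/9b^3 - 89/3b^2 - 7/3a + 20/9b + 56/3 ≠ 0; add h_3 = 100/9b^3 - 89/3b^2 - 7/3a + 20/9b + 56/3 to the basis.

The other S-polynomials (S(f_1,h_3), S(f_2,h_3)) all reduce to 0 modulo the current basis, so we have a Gröbner basis.
Inter-reduce: drop elements whose leading term is divisible by another's, tail-reduce, and make monic.
Reduced Gröbner basis: {b^3 - 267/100b^2 - 21/100a + 1/5b + 42/25, a^2 - 8a - 3b + 10, ab - 10/3b^2 + 7/3}.
Label its elements g_1 = b^3 - 267/100b^2 - 21/100a + 1/5b + 42/25, g_2 = a^2 - 8a - 3b + 10, g_3 = ab - 10/3b^2 + 7/3.

Reduce p = 5a^2 + 2ab - 20/3b^2 - 40a - 15b + 164/3 modulo G:
  leading term a^2: subtract (5)·g_2 from 5a^2 + 2ab - 20/3b^2 - 40a - 15b + 164/3 → 2ab - 20/3b^2 + 14/3
  leading term ab: subtract (2)·g_3 from 2ab - 20/3b^2 + 14/3 → 0
  normal form = 0.
Since the normal form is 0, p ∈ I.

The remainder on division by a Gröbner basis is unique — it is the normal form.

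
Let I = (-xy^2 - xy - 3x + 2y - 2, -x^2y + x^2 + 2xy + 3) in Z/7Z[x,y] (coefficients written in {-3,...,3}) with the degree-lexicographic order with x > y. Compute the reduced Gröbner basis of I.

G = {x^2 + 2x - 1, xy + 3x - 2y + 1, y^2 + x + 2}

f_1 = -xy^2 - xy - 3x + 2y - 2, LT = xy^2.
f_2 = -x^2y + x^2 + 2xy + 3, LT = x^2y.

S(f_1,f_2): lcm = x^2y^2. S = 2x^2y + 2xy^2 + 3x^2 - 2xy + 2x + 3y.
  reduce S modulo (f_1, f_2):
  remainder -2x^2 + 3x + 2 ≠ 0; add g_3 = -2x^2 + 3x + 2 to the basis.

S(f_1,g_3): lcm = x^2y^2. S = x^2y - 2xy^2 + 3x^2 - 2xy + y^2 + 2x.
  reduce S modulo (f_1, f_2, g_3):
  remainder 2xy + y^2 + 3y - 3 ≠ 0; add g_4 = 2xy + y^2 + 3y - 3 to the basis.

S(f_2,g_3): lcm = x^2y. S = -x^2 + 3xy + y - 3.
  reduce S modulo (f_1, f_2, g_3, g_4):
  remainder 2y^2 + 2x - 3 ≠ 0; add g_5 = 2y^2 + 2x - 3 to the basis.

The other S-polynomials (S(f_1,g_4), S(f_2,g_4), S(g_3,g_4), S(f_1,g_5), S(f_2,g_5), S(g_3,g_5), S(g_4,g_5)) all reduce to 0 modulo the current basis, so we have a Gröbner basis.
Inter-reduce: drop elements whose leading term is divisible by another's, tail-reduce, and make monic.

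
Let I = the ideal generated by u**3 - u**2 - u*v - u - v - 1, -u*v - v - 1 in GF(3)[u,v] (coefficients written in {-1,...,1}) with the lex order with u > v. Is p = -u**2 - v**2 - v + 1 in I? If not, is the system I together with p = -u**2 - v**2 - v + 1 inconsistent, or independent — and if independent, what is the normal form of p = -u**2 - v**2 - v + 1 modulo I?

First compute the reduced Gröbner basis of I by Buchberger's algorithm.
f_1 = u**3 - u**2 - u*v - u - v - 1, LT = u**3.
f_2 = -u*v - v - 1, LT = u*v.

S(f_1,f_2): lcm = u**3*v. S = u**2*v - u**2 - u*v**2 - u*v - v**2 - v.
  leading term u**2*v: subtract (-u)·f_2 from u**2*v - u**2 - u*v**2 - u*v - v**2 - v → -u**2 - u*v**2 + u*v - u - v**2 - v
  leading term u**2: no divisor's leading term divides it; move -u**2 to the remainder.
  leading term u*v**2: subtract (v)·f_2 from -u*v**2 + u*v - u - v**2 - v → u*v - u
  leading term u*v: subtract (-1)·f_2 from u*v - u → -u - v - 1
  leading term u: no divisor's leading term divides it; move -u to the remainder.
  leading term v: no divisor's leading term divides it; move -v to the remainder.
  leading term 1: no divisor's leading term divides it; move -1 to the remainder.
  remainder -u**2 - u - v - 1 ≠ 0; add h_3 = -u**2 - u - v - 1 to the basis.

S(f_2,h_3): lcm = u**2*v. S = u - v**2 - v.
  leading term u: no divisor's leading term divides it; move u to the remainder.
  leading term v**2: no divisor's leading term divides it; move -v**2 to the remainder.
  leading term v: no divisor's leading term divides it; move -v to the remainder.
  remainder u - v**2 - v ≠ 0; add h_4 = u - v**2 - v to the basis.

S(f_2,h_4): lcm = u*v. S = v**3 + v**2 + v + 1.
  leading term v**3: no divisor's leading term divides it; move v**3 to the remainder.
  leading term v**2: no divisor's leading term divides it; move v**2 to the remainder.
  leading term v: no divisor's leading term divides it; move v to the remainder.
  leading term 1: no divisor's leading term divides it; move 1 to the remainder.
  remainder v**3 + v**2 + v + 1 ≠ 0; add h_5 = v**3 + v**2 + v + 1 to the basis.

The other S-polynomials (S(f_1,h_3), S(f_1,h_4), S(h_3,h_4), S(f_1,h_5), S(f_2,h_5), S(h_3,h_5), S(h_4,h_5)) all reduce to 0 modulo the current basis, so we have a Gröbner basis.
Inter-reduce: drop elements whose leading term is divisible by another's, tail-reduce, and make monic.
Reduced Gröbner basis: {u - v**2 - v, v**3 + v**2 + v + 1}.
Label its elements g_1 = u - v**2 - v, g_2 = v**3 + v**2 + v + 1.

Reduce p = -u**2 - v**2 - v + 1 modulo G:
  leading term u**2: subtract (-u)·g_1 from -u**2 - v**2 - v + 1 → -u*v**2 - u*v - v**2 - v + 1
  leading term u*v**2: subtract (-v**2)·g_1 from -u*v**2 - u*v - v**2 - v + 1 → -u*v - v**4 - v**3 - v**2 - v + 1
  leading term u*v: subtract (-v)·g_1 from -u*v - v**4 - v**3 - v**2 - v + 1 → -v**4 + v**3 + v**2 - v + 1
  leading term v**4: subtract (-v)·g_2 from -v**4 + v**3 + v**2 - v + 1 → -v**3 - v**2 + 1
  leading term v**3: subtract (-1)·g_2 from -v**3 - v**2 + 1 → v - 1
  leading term v: no divisor's leading term divides it; move v to the remainder.
  leading term 1: no divisor's leading term divides it; move -1 to the remainder.
  normal form = v - 1.
The normal form is nonzero, so p ∉ I. Since p minus its normal form lies in I, I + (p) = I + (r) where r = v - 1; decide whether this ideal is the whole ring.
Run Buchberger on G together with r (pairs among the g_i already reduce to 0 since G is a Gröbner basis):
g_1 = u - v**2 - v, LT = u.
g_2 = v**3 + v**2 + v + 1, LT = v**3.
r = v - 1, LT = v.

S(g_2,r): lcm = v**3. S = -v**2 + v + 1.
  leading term v**2: subtract (-v)·r from -v**2 + v + 1 → 1
  leading term 1: no divisor's leading term divides it; move 1 to the remainder.
  remainder 1 ≠ 0; add m_4 = 1 to the basis.

The other S-polynomials (S(g_1,g_2), S(g_1,r), S(g_1,m_4), S(g_2,m_4), S(r,m_4)) all reduce to 0 modulo the current basis, so we have a Gröbner basis.
Inter-reduce: drop elements whose leading term is divisible by another's, tail-reduce, and make monic.
Reduced Gröbner basis: {1}.
The reduced Gröbner basis of I + (p) is {1}: the ideal is the whole ring, so the enlarged system has no common solution — adjoining p is inconsistent.

Adjoining -u**2 - v**2 - v + 1 makes the ideal the whole ring: the system is inconsistent.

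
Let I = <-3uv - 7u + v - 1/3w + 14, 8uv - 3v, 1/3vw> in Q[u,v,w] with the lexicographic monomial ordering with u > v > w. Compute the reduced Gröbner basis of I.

f_1 = -3uv - 7u + v - 1/3w + 14, LT = uv.
f_2 = 8uv - 3v, LT = uv.
f_3 = 1/3vw, LT = vw.

S(f_1,f_2): lcm = uv. S = 7/3u + 1/24v + 1/9w - 14/3.
  reduce S modulo (f_1, f_2, f_3):
  remainder 7/3u + 1/24v + 1/9w - 14/3 ≠ 0; add g_4 = 7/3u + 1/24v + 1/9w - 14/3 to the basis.

S(f_1,g_4): lcm = uv. S = 7/3u - 1/56v^2 - 1/21vw + 5/3v + 1/9w - 14/3.
  reduce S modulo (f_1, f_2, f_3, g_4):
  remainder -1/56v^2 + 13/8v ≠ 0; add g_5 = -1/56v^2 + 13/8v to the basis.

The other S-polynomials (S(f_1,f_3), S(f_2,f_3), S(f_2,g_4), S(f_3,g_4), S(f_1,g_5), S(f_2,g_5), S(f_3,g_5), S(g_4,g_5)) all reduce to 0 modulo the current basis, so we have a Gröbner basis.
Inter-reduce: drop elements whose leading term is divisible by another's, tail-reduce, and make monic.

G = {u + 1/56v + 1/21w - 2, v^2 - 91v, vw}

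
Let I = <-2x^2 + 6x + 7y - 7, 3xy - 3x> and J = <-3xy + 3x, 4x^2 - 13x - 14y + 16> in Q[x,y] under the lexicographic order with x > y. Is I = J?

Equality of ideals is decidable: compute both reduced Gröbner bases (unique for the ordering) and check whether they agree.
Buchberger on the first generating set:
f_1 = -2x^2 + 6x + 7y - 7, LT = x^2.
f_2 = 3xy - 3x, LT = xy.

S(f_1,f_2): lcm = x^2y. S = x^2 - 3xy - 7/2y^2 + 7/2y.
  reduce S modulo (f_1, f_2):
  remainder -7/2y^2 + 7y - 7/2 ≠ 0; add g_3 = -7/2y^2 + 7y - 7/2 to the basis.

The other S-polynomials (S(f_1,g_3), S(f_2,g_3)) all reduce to 0 modulo the current basis, so we have a Gröbner basis.
Inter-reduce: drop elements whose leading term is divisible by another's, tail-reduce, and make monic.
Reduced Gröbner basis: {x^2 - 3x - 7/2y + 7/2, xy - x, y^2 - 2y + 1}.

Buchberger on the second generating set:
h_1 = -3xy + 3x, LT = xy.
h_2 = 4x^2 - 13x - 14y + 16, LT = x^2.

S(h_1,h_2): lcm = x^2y. S = -x^2 + 13/4xy + 7/2y^2 - 4y.
  reduce S modulo (h_1, h_2):
  remainder 7/2y^2 - 15/2y + 4 ≠ 0; add k_3 = 7/2y^2 - 15/2y + 4 to the basis.

The other S-polynomials (S(h_1,k_3), S(h_2,k_3)) all reduce to 0 modulo the current basis, so we have a Gröbner basis.
Inter-reduce: drop elements whose leading term is divisible by another's, tail-reduce, and make monic.
Reduced Gröbner basis: {x^2 - 13/4x - 7/2y + 4, xy - x, y^2 - 15/7y + 8/7}.

The bases are distinct; the ideals are different.

No, the ideals differ.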